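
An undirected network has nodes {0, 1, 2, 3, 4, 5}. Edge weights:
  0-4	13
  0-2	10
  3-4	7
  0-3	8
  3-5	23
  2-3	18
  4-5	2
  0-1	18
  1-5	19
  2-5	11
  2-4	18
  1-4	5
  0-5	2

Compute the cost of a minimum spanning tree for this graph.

Prim's algorithm from 3:
Step 1: cheapest edge leaving the tree is 3-4 (7); add 4.
Step 2: cheapest edge leaving the tree is 4-5 (2); add 5.
Step 3: cheapest edge leaving the tree is 0-5 (2); add 0.
Step 4: cheapest edge leaving the tree is 1-4 (5); add 1.
Step 5: cheapest edge leaving the tree is 0-2 (10); add 2.
MST edges: 3-4, 4-5, 0-5, 1-4, 0-2; total weight 7+2+2+5+10 = 26.

26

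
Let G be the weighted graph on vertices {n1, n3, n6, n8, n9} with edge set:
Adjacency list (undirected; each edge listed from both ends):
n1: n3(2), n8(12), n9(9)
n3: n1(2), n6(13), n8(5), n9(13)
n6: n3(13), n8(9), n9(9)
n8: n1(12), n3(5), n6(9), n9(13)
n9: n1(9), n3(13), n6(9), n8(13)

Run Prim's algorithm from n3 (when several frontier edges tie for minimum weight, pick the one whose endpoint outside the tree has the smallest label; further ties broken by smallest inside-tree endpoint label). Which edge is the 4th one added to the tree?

Prim's algorithm from n3:
Step 1: cheapest edge leaving the tree is n1-n3 (2); add n1.
Step 2: cheapest edge leaving the tree is n3-n8 (5); add n8.
Step 3: cheapest edge leaving the tree is n6-n8 (9); add n6.
Step 4: cheapest edge leaving the tree is n1-n9 (9); add n9.
The 4th edge added is n1-n9.

n1-n9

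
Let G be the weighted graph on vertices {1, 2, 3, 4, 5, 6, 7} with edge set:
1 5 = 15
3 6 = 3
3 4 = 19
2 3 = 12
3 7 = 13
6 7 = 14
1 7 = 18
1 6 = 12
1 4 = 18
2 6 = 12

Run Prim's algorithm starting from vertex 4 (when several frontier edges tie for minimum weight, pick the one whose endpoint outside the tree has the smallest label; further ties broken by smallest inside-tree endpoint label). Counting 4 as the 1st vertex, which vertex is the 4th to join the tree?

3

Prim's algorithm from 4:
Step 1: frontier [1 4 18, 3 4 19] → take 1 4 (18); add 1.
Step 2: frontier [1 6 12, 1 5 15, 1 7 18, 3 4 19] → take 1 6 (12); add 6.
Step 3: frontier [1 5 15, 1 7 18, 3 4 19, 3 6 3, 2 6 12, 6 7 14] → take 3 6 (3); add 3.
Step 4: frontier [1 5 15, 1 7 18, 2 3 12, 3 7 13, 2 6 12, 6 7 14] → take 2 3 (12); add 2.
Step 5: frontier [1 5 15, 1 7 18, 3 7 13, 6 7 14] → take 3 7 (13); add 7.
Step 6: frontier [1 5 15] → take 1 5 (15); add 5.
Vertex order: 4, 1, 6, 3, 2, 7, 5. The 4th vertex is 3.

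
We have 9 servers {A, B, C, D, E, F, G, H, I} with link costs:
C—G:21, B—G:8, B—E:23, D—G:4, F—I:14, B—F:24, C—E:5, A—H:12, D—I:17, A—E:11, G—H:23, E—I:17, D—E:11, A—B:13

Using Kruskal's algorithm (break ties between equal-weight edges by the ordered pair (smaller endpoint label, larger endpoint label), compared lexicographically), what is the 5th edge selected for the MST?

D-E

Kruskal: consider edges lightest-first.
D—G (4): add — endpoints in different components.
C—E (5): add — endpoints in different components.
B—G (8): add — endpoints in different components.
A—E (11): add — endpoints in different components.
D—E (11): add — endpoints in different components.
A—H (12): add — endpoints in different components.
A—B (13): skip — A and B already connected.
F—I (14): add — endpoints in different components.
D—I (17): add — endpoints in different components.
The 5th edge added is D—E.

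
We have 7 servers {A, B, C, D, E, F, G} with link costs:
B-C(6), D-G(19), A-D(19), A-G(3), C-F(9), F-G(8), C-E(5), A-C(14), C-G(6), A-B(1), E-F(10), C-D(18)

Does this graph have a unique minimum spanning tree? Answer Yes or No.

Kruskal's algorithm — process edges by increasing weight (ties by edge label):
A-B (1): add. Components now {A,B} {C} {D} {E} {F} {G}
A-G (3): add. Components now {A,B,G} {C} {D} {E} {F}
C-E (5): add. Components now {A,B,G} {C,E} {D} {F}
B-C (6): add. Components now {A,B,C,E,G} {D} {F}
C-G (6): skip — C and G already connected.
F-G (8): add. Components now {A,B,C,E,F,G} {D}
C-F (9): skip — C and F already connected.
E-F (10): skip — E and F already connected.
A-C (14): skip — A and C already connected.
C-D (18): add. Components now {A,B,C,D,E,F,G}
Non-tree edge C-G has weight 6, equal to the heaviest edge on its tree cycle — swapping gives another MST of the same weight. Not unique.

No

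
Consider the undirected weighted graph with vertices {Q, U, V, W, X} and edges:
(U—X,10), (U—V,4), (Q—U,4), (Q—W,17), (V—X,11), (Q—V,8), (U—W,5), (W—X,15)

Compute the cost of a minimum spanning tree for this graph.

23

Prim's algorithm from U:
Step 1: cheapest edge leaving the tree is Q—U (4); add Q.
Step 2: cheapest edge leaving the tree is U—V (4); add V.
Step 3: cheapest edge leaving the tree is U—W (5); add W.
Step 4: cheapest edge leaving the tree is U—X (10); add X.
MST edges: Q—U, U—V, U—W, U—X; total weight 4+4+5+10 = 23.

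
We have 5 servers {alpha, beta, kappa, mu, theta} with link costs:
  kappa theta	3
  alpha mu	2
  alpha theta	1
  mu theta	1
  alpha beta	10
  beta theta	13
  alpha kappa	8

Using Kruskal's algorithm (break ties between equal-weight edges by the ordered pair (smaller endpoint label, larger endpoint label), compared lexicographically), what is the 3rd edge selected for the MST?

kappa-theta

Sort edges by weight, then run Kruskal:
alpha theta (1): add. Components now {beta} {kappa} {alpha,theta} {mu}
mu theta (1): add. Components now {beta} {kappa} {alpha,mu,theta}
alpha mu (2): skip — alpha and mu already connected.
kappa theta (3): add. Components now {beta} {alpha,kappa,mu,theta}
alpha kappa (8): skip — kappa and alpha already connected.
alpha beta (10): add. Components now {alpha,beta,kappa,mu,theta}
The 3rd edge added is kappa theta.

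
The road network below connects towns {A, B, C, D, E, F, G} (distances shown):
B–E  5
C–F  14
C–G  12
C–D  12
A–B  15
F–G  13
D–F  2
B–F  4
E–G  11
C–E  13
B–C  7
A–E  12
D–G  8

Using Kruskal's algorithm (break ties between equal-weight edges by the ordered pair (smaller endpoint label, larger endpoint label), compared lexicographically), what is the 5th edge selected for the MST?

Kruskal's algorithm — process edges by increasing weight (ties by edge label):
D–F (2): add. Components now {A} {B} {C} {D,F} {E} {G}
B–F (4): add. Components now {A} {B,D,F} {C} {E} {G}
B–E (5): add. Components now {A} {B,D,E,F} {C} {G}
B–C (7): add. Components now {A} {B,C,D,E,F} {G}
D–G (8): add. Components now {A} {B,C,D,E,F,G}
E–G (11): skip — E and G already connected.
A–E (12): add. Components now {A,B,C,D,E,F,G}
The 5th edge added is D–G.

D-G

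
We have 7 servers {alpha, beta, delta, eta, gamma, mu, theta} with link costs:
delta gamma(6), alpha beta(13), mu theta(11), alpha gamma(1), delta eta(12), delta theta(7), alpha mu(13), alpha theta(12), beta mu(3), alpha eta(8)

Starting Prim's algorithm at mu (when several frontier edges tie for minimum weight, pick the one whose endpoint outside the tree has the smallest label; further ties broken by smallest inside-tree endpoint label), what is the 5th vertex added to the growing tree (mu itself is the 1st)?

Prim's algorithm from mu:
Step 1: cheapest edge leaving the tree is beta mu (3); add beta.
Step 2: cheapest edge leaving the tree is mu theta (11); add theta.
Step 3: cheapest edge leaving the tree is delta theta (7); add delta.
Step 4: cheapest edge leaving the tree is delta gamma (6); add gamma.
Step 5: cheapest edge leaving the tree is alpha gamma (1); add alpha.
Step 6: cheapest edge leaving the tree is alpha eta (8); add eta.
Vertex order: mu, beta, theta, delta, gamma, alpha, eta. The 5th vertex is gamma.

gamma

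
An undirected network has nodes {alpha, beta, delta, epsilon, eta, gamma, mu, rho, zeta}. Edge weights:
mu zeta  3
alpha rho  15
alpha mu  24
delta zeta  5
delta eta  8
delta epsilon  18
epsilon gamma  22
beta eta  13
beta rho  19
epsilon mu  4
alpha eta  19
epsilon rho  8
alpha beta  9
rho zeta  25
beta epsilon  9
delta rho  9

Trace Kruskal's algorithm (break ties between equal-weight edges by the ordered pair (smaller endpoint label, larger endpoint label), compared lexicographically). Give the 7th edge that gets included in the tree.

Sort edges by weight, then run Kruskal:
mu zeta (3): add — endpoints in different components.
epsilon mu (4): add — endpoints in different components.
delta zeta (5): add — endpoints in different components.
delta eta (8): add — endpoints in different components.
epsilon rho (8): add — endpoints in different components.
alpha beta (9): add — endpoints in different components.
beta epsilon (9): add — endpoints in different components.
delta rho (9): skip — delta and rho already connected.
beta eta (13): skip — beta and eta already connected.
alpha rho (15): skip — alpha and rho already connected.
delta epsilon (18): skip — delta and epsilon already connected.
alpha eta (19): skip — alpha and eta already connected.
beta rho (19): skip — rho and beta already connected.
epsilon gamma (22): add — endpoints in different components.
The 7th edge added is beta epsilon.

beta-epsilon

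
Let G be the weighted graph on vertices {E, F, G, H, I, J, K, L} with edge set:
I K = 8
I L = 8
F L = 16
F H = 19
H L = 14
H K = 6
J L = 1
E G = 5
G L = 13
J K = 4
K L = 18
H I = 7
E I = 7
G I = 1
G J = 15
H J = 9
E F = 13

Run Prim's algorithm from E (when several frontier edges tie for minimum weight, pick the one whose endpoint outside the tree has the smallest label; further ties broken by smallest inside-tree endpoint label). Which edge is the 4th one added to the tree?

H-K

Grow the tree from E using Prim:
Step 1: cheapest edge leaving the tree is E G (5); add G.
Step 2: cheapest edge leaving the tree is G I (1); add I.
Step 3: cheapest edge leaving the tree is H I (7); add H.
Step 4: cheapest edge leaving the tree is H K (6); add K.
Step 5: cheapest edge leaving the tree is J K (4); add J.
Step 6: cheapest edge leaving the tree is J L (1); add L.
Step 7: cheapest edge leaving the tree is E F (13); add F.
The 4th edge added is H K.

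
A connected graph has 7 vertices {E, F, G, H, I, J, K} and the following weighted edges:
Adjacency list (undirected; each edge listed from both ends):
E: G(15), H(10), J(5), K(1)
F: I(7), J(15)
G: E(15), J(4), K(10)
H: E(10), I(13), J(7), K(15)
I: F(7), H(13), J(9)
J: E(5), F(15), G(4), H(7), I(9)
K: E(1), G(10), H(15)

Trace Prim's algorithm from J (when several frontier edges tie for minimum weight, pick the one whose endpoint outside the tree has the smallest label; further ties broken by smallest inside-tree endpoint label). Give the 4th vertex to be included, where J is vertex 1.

K

Prim, starting at J.
Step 1: cheapest edge leaving the tree is G—J (4); add G.
Step 2: cheapest edge leaving the tree is E—J (5); add E.
Step 3: cheapest edge leaving the tree is E—K (1); add K.
Step 4: cheapest edge leaving the tree is H—J (7); add H.
Step 5: cheapest edge leaving the tree is I—J (9); add I.
Step 6: cheapest edge leaving the tree is F—I (7); add F.
Vertex order: J, G, E, K, H, I, F. The 4th vertex is K.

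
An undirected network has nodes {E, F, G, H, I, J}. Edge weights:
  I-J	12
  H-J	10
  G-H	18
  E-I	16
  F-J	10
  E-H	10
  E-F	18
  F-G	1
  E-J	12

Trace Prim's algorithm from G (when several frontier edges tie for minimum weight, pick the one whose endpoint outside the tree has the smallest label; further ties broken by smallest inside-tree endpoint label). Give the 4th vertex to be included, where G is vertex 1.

H

Grow the tree from G using Prim:
Step 1: cheapest edge leaving the tree is F-G (1); add F.
Step 2: cheapest edge leaving the tree is F-J (10); add J.
Step 3: cheapest edge leaving the tree is H-J (10); add H.
Step 4: cheapest edge leaving the tree is E-H (10); add E.
Step 5: cheapest edge leaving the tree is I-J (12); add I.
Vertex order: G, F, J, H, E, I. The 4th vertex is H.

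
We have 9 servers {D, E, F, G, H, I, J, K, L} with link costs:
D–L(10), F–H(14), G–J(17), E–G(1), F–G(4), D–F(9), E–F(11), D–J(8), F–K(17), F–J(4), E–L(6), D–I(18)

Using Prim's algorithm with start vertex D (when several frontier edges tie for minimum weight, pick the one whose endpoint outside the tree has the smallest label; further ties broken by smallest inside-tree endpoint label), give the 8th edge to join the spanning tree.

Prim's algorithm from D:
Step 1: frontier [D–J 8, D–F 9, D–L 10, D–I 18] → take D–J (8); add J.
Step 2: frontier [D–F 9, D–L 10, D–I 18, F–J 4, G–J 17] → take F–J (4); add F.
Step 3: frontier [D–L 10, D–I 18, F–G 4, E–F 11, F–H 14, F–K 17, G–J 17] → take F–G (4); add G.
Step 4: frontier [D–L 10, D–I 18, E–F 11, F–H 14, F–K 17, E–G 1] → take E–G (1); add E.
Step 5: frontier [D–L 10, D–I 18, E–L 6, F–H 14, F–K 17] → take E–L (6); add L.
Step 6: frontier [D–I 18, F–H 14, F–K 17] → take F–H (14); add H.
Step 7: frontier [D–I 18, F–K 17] → take F–K (17); add K.
Step 8: frontier [D–I 18] → take D–I (18); add I.
The 8th edge added is D–I.

D-I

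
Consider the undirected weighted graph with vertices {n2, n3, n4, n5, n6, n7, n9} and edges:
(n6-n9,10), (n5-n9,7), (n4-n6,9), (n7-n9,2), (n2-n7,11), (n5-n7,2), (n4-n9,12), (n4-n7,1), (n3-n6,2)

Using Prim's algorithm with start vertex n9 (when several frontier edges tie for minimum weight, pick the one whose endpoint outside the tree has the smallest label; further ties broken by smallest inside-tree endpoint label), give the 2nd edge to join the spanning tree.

n4-n7

Grow the tree from n9 using Prim:
Step 1: frontier [n7-n9 2, n5-n9 7, n6-n9 10, n4-n9 12] → take n7-n9 (2); add n7.
Step 2: frontier [n4-n7 1, n5-n7 2, n2-n7 11, n5-n9 7, n6-n9 10, n4-n9 12] → take n4-n7 (1); add n4.
Step 3: frontier [n4-n6 9, n5-n7 2, n2-n7 11, n5-n9 7, n6-n9 10] → take n5-n7 (2); add n5.
Step 4: frontier [n4-n6 9, n2-n7 11, n6-n9 10] → take n4-n6 (9); add n6.
Step 5: frontier [n3-n6 2, n2-n7 11] → take n3-n6 (2); add n3.
Step 6: frontier [n2-n7 11] → take n2-n7 (11); add n2.
The 2nd edge added is n4-n7.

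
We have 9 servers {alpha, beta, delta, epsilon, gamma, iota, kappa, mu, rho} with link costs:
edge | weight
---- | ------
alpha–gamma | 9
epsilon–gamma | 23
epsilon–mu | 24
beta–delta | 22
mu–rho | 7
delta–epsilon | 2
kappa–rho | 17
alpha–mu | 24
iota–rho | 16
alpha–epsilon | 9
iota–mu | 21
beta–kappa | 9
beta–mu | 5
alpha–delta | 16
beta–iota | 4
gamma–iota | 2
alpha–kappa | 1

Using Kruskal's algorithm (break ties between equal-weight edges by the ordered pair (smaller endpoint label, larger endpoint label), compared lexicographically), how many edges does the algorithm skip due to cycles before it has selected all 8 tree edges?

Kruskal: consider edges lightest-first.
alpha–kappa (1): add — endpoints in different components.
delta–epsilon (2): add — endpoints in different components.
gamma–iota (2): add — endpoints in different components.
beta–iota (4): add — endpoints in different components.
beta–mu (5): add — endpoints in different components.
mu–rho (7): add — endpoints in different components.
alpha–epsilon (9): add — endpoints in different components.
alpha–gamma (9): add — endpoints in different components.
Edges rejected before the tree was complete: 0.

0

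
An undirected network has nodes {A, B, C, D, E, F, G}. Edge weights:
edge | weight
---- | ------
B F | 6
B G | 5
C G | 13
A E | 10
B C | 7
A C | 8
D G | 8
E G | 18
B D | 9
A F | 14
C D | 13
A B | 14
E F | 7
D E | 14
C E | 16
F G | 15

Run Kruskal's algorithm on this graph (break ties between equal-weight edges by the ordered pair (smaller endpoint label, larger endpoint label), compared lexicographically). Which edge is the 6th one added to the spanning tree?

Sort edges by weight, then run Kruskal:
B G (5): add — endpoints in different components.
B F (6): add — endpoints in different components.
B C (7): add — endpoints in different components.
E F (7): add — endpoints in different components.
A C (8): add — endpoints in different components.
D G (8): add — endpoints in different components.
The 6th edge added is D G.

D-G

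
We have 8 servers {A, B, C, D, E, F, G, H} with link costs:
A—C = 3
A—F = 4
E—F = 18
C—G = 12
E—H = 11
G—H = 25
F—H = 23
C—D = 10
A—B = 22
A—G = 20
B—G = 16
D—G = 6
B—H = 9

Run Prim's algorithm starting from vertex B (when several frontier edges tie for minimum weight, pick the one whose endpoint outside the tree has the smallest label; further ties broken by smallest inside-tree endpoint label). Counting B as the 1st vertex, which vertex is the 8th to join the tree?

F

Prim's algorithm from B:
Step 1: frontier [B—H 9, B—G 16, A—B 22] → take B—H (9); add H.
Step 2: frontier [B—G 16, A—B 22, E—H 11, F—H 23, G—H 25] → take E—H (11); add E.
Step 3: frontier [B—G 16, A—B 22, E—F 18, F—H 23, G—H 25] → take B—G (16); add G.
Step 4: frontier [A—B 22, E—F 18, D—G 6, C—G 12, A—G 20, F—H 23] → take D—G (6); add D.
Step 5: frontier [A—B 22, C—D 10, E—F 18, C—G 12, A—G 20, F—H 23] → take C—D (10); add C.
Step 6: frontier [A—B 22, A—C 3, E—F 18, A—G 20, F—H 23] → take A—C (3); add A.
Step 7: frontier [A—F 4, E—F 18, F—H 23] → take A—F (4); add F.
Vertex order: B, H, E, G, D, C, A, F. The 8th vertex is F.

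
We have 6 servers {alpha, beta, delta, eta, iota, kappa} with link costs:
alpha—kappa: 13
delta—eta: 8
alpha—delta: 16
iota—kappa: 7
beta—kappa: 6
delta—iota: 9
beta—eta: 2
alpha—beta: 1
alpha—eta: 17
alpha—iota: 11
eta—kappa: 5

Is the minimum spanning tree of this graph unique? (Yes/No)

Kruskal's algorithm — process edges by increasing weight (ties by edge label):
alpha—beta (1): add. Components now {eta} {iota} {alpha,beta} {kappa} {delta}
beta—eta (2): add. Components now {alpha,beta,eta} {iota} {kappa} {delta}
eta—kappa (5): add. Components now {alpha,beta,eta,kappa} {iota} {delta}
beta—kappa (6): skip — beta and kappa already connected.
iota—kappa (7): add. Components now {alpha,beta,eta,iota,kappa} {delta}
delta—eta (8): add. Components now {alpha,beta,delta,eta,iota,kappa}
Every non-tree edge has weight strictly greater than the heaviest edge on the tree path between its endpoints, so the MST is unique.

Yes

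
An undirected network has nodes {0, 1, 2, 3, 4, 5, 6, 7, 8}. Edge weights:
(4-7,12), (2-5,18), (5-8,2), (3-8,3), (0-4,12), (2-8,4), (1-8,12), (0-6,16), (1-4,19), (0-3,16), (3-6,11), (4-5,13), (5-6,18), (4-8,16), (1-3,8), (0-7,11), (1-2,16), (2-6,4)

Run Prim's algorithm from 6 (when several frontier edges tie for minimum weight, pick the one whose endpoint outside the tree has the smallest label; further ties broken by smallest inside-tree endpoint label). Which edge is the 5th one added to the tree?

Prim's algorithm from 6:
Step 1: cheapest edge leaving the tree is 2-6 (4); add 2.
Step 2: cheapest edge leaving the tree is 2-8 (4); add 8.
Step 3: cheapest edge leaving the tree is 5-8 (2); add 5.
Step 4: cheapest edge leaving the tree is 3-8 (3); add 3.
Step 5: cheapest edge leaving the tree is 1-3 (8); add 1.
Step 6: cheapest edge leaving the tree is 4-5 (13); add 4.
Step 7: cheapest edge leaving the tree is 0-4 (12); add 0.
Step 8: cheapest edge leaving the tree is 0-7 (11); add 7.
The 5th edge added is 1-3.

1-3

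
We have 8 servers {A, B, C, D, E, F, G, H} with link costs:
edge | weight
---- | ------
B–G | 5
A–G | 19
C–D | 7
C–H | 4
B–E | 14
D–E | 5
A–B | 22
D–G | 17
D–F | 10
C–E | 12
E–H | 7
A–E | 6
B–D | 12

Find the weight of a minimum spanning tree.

49

Grow the tree from G using Prim:
Step 1: cheapest edge leaving the tree is B–G (5); add B.
Step 2: cheapest edge leaving the tree is B–D (12); add D.
Step 3: cheapest edge leaving the tree is D–E (5); add E.
Step 4: cheapest edge leaving the tree is A–E (6); add A.
Step 5: cheapest edge leaving the tree is C–D (7); add C.
Step 6: cheapest edge leaving the tree is C–H (4); add H.
Step 7: cheapest edge leaving the tree is D–F (10); add F.
MST edges: B–G, B–D, D–E, A–E, C–D, C–H, D–F; total weight 5+12+5+6+7+4+10 = 49.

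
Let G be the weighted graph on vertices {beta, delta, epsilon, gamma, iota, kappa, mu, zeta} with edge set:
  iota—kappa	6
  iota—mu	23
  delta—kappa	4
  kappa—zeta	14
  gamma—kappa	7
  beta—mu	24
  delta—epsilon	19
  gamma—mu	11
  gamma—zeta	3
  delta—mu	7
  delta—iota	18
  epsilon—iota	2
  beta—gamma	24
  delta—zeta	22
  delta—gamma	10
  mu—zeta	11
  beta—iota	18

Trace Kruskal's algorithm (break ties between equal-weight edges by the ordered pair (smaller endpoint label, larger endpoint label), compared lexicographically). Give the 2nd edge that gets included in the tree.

gamma-zeta

Kruskal: consider edges lightest-first.
epsilon—iota (2): add — endpoints in different components.
gamma—zeta (3): add — endpoints in different components.
delta—kappa (4): add — endpoints in different components.
iota—kappa (6): add — endpoints in different components.
delta—mu (7): add — endpoints in different components.
gamma—kappa (7): add — endpoints in different components.
delta—gamma (10): skip — delta and gamma already connected.
gamma—mu (11): skip — mu and gamma already connected.
mu—zeta (11): skip — mu and zeta already connected.
kappa—zeta (14): skip — kappa and zeta already connected.
beta—iota (18): add — endpoints in different components.
The 2nd edge added is gamma—zeta.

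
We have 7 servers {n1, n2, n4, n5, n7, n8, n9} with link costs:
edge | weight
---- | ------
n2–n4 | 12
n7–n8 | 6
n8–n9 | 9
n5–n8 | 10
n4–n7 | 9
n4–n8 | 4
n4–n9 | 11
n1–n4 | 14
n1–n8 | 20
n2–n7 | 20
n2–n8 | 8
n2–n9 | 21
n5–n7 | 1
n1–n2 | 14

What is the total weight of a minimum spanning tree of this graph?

Kruskal's algorithm — process edges by increasing weight (ties by edge label):
n5–n7 (1): add. Components now {n5,n7} {n8} {n4} {n2} {n1} {n9}
n4–n8 (4): add. Components now {n5,n7} {n4,n8} {n2} {n1} {n9}
n7–n8 (6): add. Components now {n4,n5,n7,n8} {n2} {n1} {n9}
n2–n8 (8): add. Components now {n2,n4,n5,n7,n8} {n1} {n9}
n4–n7 (9): skip — n7 and n4 already connected.
n8–n9 (9): add. Components now {n2,n4,n5,n7,n8,n9} {n1}
n5–n8 (10): skip — n5 and n8 already connected.
n4–n9 (11): skip — n4 and n9 already connected.
n2–n4 (12): skip — n4 and n2 already connected.
n1–n2 (14): add. Components now {n1,n2,n4,n5,n7,n8,n9}
MST edges: n5–n7, n4–n8, n7–n8, n2–n8, n8–n9, n1–n2; total weight 1+4+6+8+9+14 = 42.

42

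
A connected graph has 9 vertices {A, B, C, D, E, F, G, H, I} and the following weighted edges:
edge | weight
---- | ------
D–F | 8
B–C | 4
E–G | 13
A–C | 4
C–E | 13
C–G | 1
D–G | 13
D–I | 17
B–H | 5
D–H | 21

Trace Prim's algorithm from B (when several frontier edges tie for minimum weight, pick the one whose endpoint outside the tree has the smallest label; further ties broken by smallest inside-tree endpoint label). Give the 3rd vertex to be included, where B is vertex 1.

Grow the tree from B using Prim:
Step 1: cheapest edge leaving the tree is B–C (4); add C.
Step 2: cheapest edge leaving the tree is C–G (1); add G.
Step 3: cheapest edge leaving the tree is A–C (4); add A.
Step 4: cheapest edge leaving the tree is B–H (5); add H.
Step 5: cheapest edge leaving the tree is D–G (13); add D.
Step 6: cheapest edge leaving the tree is D–F (8); add F.
Step 7: cheapest edge leaving the tree is C–E (13); add E.
Step 8: cheapest edge leaving the tree is D–I (17); add I.
Vertex order: B, C, G, A, H, D, F, E, I. The 3rd vertex is G.

G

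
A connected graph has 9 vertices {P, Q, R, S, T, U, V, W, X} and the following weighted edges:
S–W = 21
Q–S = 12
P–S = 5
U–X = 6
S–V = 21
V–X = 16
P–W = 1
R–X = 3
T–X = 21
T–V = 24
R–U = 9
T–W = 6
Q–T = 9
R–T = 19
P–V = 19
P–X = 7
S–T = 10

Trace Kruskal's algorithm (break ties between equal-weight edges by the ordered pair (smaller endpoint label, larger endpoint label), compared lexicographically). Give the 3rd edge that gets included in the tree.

Kruskal: consider edges lightest-first.
P–W (1): add — endpoints in different components.
R–X (3): add — endpoints in different components.
P–S (5): add — endpoints in different components.
T–W (6): add — endpoints in different components.
U–X (6): add — endpoints in different components.
P–X (7): add — endpoints in different components.
Q–T (9): add — endpoints in different components.
R–U (9): skip — R and U already connected.
S–T (10): skip — S and T already connected.
Q–S (12): skip — S and Q already connected.
V–X (16): add — endpoints in different components.
The 3rd edge added is P–S.

P-S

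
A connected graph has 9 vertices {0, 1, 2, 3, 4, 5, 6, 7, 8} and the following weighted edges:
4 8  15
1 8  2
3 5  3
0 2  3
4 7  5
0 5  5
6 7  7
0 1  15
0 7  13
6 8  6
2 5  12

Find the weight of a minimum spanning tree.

Kruskal: consider edges lightest-first.
1 8 (2): add — endpoints in different components.
0 2 (3): add — endpoints in different components.
3 5 (3): add — endpoints in different components.
0 5 (5): add — endpoints in different components.
4 7 (5): add — endpoints in different components.
6 8 (6): add — endpoints in different components.
6 7 (7): add — endpoints in different components.
2 5 (12): skip — 2 and 5 already connected.
0 7 (13): add — endpoints in different components.
MST edges: 1 8, 0 2, 3 5, 0 5, 4 7, 6 8, 6 7, 0 7; total weight 2+3+3+5+5+6+7+13 = 44.

44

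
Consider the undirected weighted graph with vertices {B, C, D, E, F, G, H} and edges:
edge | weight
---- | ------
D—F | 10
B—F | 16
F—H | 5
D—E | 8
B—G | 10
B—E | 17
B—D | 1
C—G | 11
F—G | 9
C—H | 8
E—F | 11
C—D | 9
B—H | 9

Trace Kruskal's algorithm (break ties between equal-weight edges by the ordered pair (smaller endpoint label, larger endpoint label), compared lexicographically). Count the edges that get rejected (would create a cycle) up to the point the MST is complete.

Kruskal's algorithm — process edges by increasing weight (ties by edge label):
B—D (1): add — endpoints in different components.
F—H (5): add — endpoints in different components.
C—H (8): add — endpoints in different components.
D—E (8): add — endpoints in different components.
B—H (9): add — endpoints in different components.
C—D (9): skip — C and D already connected.
F—G (9): add — endpoints in different components.
Edges rejected before the tree was complete: 1.

1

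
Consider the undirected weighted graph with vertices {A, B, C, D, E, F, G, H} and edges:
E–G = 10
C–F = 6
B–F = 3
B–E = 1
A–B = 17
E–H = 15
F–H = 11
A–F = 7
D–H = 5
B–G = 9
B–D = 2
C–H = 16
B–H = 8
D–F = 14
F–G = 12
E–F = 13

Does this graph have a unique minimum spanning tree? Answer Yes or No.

Yes

Sort edges by weight, then run Kruskal:
B–E (1): add — endpoints in different components.
B–D (2): add — endpoints in different components.
B–F (3): add — endpoints in different components.
D–H (5): add — endpoints in different components.
C–F (6): add — endpoints in different components.
A–F (7): add — endpoints in different components.
B–H (8): skip — B and H already connected.
B–G (9): add — endpoints in different components.
Every non-tree edge has weight strictly greater than the heaviest edge on the tree path between its endpoints, so the MST is unique.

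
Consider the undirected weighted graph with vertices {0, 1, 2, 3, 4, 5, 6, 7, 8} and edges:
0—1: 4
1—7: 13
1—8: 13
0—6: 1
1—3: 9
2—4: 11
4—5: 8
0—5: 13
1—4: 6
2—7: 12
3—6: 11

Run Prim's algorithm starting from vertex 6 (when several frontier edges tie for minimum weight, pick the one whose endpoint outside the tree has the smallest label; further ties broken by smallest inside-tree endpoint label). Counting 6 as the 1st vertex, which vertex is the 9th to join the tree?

Grow the tree from 6 using Prim:
Step 1: frontier [0—6 1, 3—6 11] → take 0—6 (1); add 0.
Step 2: frontier [0—1 4, 0—5 13, 3—6 11] → take 0—1 (4); add 1.
Step 3: frontier [0—5 13, 1—4 6, 1—3 9, 1—7 13, 1—8 13, 3—6 11] → take 1—4 (6); add 4.
Step 4: frontier [0—5 13, 1—3 9, 1—7 13, 1—8 13, 4—5 8, 2—4 11, 3—6 11] → take 4—5 (8); add 5.
Step 5: frontier [1—3 9, 1—7 13, 1—8 13, 2—4 11, 3—6 11] → take 1—3 (9); add 3.
Step 6: frontier [1—7 13, 1—8 13, 2—4 11] → take 2—4 (11); add 2.
Step 7: frontier [1—7 13, 1—8 13, 2—7 12] → take 2—7 (12); add 7.
Step 8: frontier [1—8 13] → take 1—8 (13); add 8.
Vertex order: 6, 0, 1, 4, 5, 3, 2, 7, 8. The 9th vertex is 8.

8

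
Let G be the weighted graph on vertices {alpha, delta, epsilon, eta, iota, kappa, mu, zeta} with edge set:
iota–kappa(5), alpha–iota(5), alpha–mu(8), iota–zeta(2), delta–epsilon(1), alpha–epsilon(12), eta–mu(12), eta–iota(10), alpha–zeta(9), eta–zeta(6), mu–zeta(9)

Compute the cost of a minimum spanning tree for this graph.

Prim, starting at delta.
Step 1: cheapest edge leaving the tree is delta–epsilon (1); add epsilon.
Step 2: cheapest edge leaving the tree is alpha–epsilon (12); add alpha.
Step 3: cheapest edge leaving the tree is alpha–iota (5); add iota.
Step 4: cheapest edge leaving the tree is iota–zeta (2); add zeta.
Step 5: cheapest edge leaving the tree is iota–kappa (5); add kappa.
Step 6: cheapest edge leaving the tree is eta–zeta (6); add eta.
Step 7: cheapest edge leaving the tree is alpha–mu (8); add mu.
MST edges: delta–epsilon, alpha–epsilon, alpha–iota, iota–zeta, iota–kappa, eta–zeta, alpha–mu; total weight 1+12+5+2+5+6+8 = 39.

39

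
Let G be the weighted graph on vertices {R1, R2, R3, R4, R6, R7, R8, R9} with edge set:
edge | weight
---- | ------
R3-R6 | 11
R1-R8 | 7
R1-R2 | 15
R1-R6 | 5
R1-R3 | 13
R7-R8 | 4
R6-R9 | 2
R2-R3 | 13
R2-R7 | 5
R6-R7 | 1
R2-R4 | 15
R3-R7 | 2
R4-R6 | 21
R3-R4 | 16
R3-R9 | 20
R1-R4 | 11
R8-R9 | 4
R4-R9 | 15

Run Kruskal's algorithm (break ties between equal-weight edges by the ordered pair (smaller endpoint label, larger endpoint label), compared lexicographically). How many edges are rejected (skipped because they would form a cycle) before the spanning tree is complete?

2

Sort edges by weight, then run Kruskal:
R6-R7 (1): add — endpoints in different components.
R3-R7 (2): add — endpoints in different components.
R6-R9 (2): add — endpoints in different components.
R7-R8 (4): add — endpoints in different components.
R8-R9 (4): skip — R8 and R9 already connected.
R1-R6 (5): add — endpoints in different components.
R2-R7 (5): add — endpoints in different components.
R1-R8 (7): skip — R8 and R1 already connected.
R1-R4 (11): add — endpoints in different components.
Edges rejected before the tree was complete: 2.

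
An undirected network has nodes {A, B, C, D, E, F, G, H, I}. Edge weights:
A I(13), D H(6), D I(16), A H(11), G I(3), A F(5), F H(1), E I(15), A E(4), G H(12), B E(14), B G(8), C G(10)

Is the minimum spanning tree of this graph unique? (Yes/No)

Yes

Kruskal: consider edges lightest-first.
F H (1): add — endpoints in different components.
G I (3): add — endpoints in different components.
A E (4): add — endpoints in different components.
A F (5): add — endpoints in different components.
D H (6): add — endpoints in different components.
B G (8): add — endpoints in different components.
C G (10): add — endpoints in different components.
A H (11): skip — A and H already connected.
G H (12): add — endpoints in different components.
Every non-tree edge has weight strictly greater than the heaviest edge on the tree path between its endpoints, so the MST is unique.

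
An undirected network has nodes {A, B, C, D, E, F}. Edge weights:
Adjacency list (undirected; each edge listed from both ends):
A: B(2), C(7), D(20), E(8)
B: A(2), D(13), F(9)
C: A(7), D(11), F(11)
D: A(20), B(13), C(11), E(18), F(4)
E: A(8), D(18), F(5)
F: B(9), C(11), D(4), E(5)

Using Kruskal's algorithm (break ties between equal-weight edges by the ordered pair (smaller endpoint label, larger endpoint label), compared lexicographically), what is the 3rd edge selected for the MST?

E-F

Kruskal: consider edges lightest-first.
A-B (2): add. Components now {A,B} {C} {D} {E} {F}
D-F (4): add. Components now {A,B} {C} {D,F} {E}
E-F (5): add. Components now {A,B} {C} {D,E,F}
A-C (7): add. Components now {A,B,C} {D,E,F}
A-E (8): add. Components now {A,B,C,D,E,F}
The 3rd edge added is E-F.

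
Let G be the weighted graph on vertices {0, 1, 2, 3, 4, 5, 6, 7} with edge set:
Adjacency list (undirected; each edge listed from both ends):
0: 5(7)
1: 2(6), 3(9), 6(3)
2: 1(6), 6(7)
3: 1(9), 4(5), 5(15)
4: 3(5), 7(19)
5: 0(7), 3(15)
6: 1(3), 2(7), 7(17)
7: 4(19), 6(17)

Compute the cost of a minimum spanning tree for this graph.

Grow the tree from 2 using Prim:
Step 1: cheapest edge leaving the tree is 1 2 (6); add 1.
Step 2: cheapest edge leaving the tree is 1 6 (3); add 6.
Step 3: cheapest edge leaving the tree is 1 3 (9); add 3.
Step 4: cheapest edge leaving the tree is 3 4 (5); add 4.
Step 5: cheapest edge leaving the tree is 3 5 (15); add 5.
Step 6: cheapest edge leaving the tree is 0 5 (7); add 0.
Step 7: cheapest edge leaving the tree is 6 7 (17); add 7.
MST edges: 1 2, 1 6, 1 3, 3 4, 3 5, 0 5, 6 7; total weight 6+3+9+5+15+7+17 = 62.

62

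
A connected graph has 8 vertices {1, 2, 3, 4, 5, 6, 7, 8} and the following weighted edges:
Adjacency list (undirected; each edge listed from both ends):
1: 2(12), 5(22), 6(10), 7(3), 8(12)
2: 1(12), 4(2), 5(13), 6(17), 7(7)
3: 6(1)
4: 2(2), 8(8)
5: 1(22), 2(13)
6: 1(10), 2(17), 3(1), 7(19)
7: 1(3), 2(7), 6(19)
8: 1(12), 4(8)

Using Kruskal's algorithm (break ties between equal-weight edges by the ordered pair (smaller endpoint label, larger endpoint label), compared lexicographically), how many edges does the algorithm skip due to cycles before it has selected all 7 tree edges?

2

Kruskal's algorithm — process edges by increasing weight (ties by edge label):
3-6 (1): add — endpoints in different components.
2-4 (2): add — endpoints in different components.
1-7 (3): add — endpoints in different components.
2-7 (7): add — endpoints in different components.
4-8 (8): add — endpoints in different components.
1-6 (10): add — endpoints in different components.
1-2 (12): skip — 1 and 2 already connected.
1-8 (12): skip — 1 and 8 already connected.
2-5 (13): add — endpoints in different components.
Edges rejected before the tree was complete: 2.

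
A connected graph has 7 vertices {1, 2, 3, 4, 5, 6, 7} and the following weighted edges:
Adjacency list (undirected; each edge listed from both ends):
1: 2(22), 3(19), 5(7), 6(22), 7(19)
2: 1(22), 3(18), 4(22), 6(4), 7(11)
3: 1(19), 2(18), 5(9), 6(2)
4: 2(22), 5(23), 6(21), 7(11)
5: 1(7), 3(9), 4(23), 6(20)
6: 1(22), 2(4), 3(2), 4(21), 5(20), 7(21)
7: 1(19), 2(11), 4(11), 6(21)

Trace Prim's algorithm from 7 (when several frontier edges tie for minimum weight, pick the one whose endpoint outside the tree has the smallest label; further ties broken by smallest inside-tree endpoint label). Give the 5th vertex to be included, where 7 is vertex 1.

Grow the tree from 7 using Prim:
Step 1: cheapest edge leaving the tree is 2 7 (11); add 2.
Step 2: cheapest edge leaving the tree is 2 6 (4); add 6.
Step 3: cheapest edge leaving the tree is 3 6 (2); add 3.
Step 4: cheapest edge leaving the tree is 3 5 (9); add 5.
Step 5: cheapest edge leaving the tree is 1 5 (7); add 1.
Step 6: cheapest edge leaving the tree is 4 7 (11); add 4.
Vertex order: 7, 2, 6, 3, 5, 1, 4. The 5th vertex is 5.

5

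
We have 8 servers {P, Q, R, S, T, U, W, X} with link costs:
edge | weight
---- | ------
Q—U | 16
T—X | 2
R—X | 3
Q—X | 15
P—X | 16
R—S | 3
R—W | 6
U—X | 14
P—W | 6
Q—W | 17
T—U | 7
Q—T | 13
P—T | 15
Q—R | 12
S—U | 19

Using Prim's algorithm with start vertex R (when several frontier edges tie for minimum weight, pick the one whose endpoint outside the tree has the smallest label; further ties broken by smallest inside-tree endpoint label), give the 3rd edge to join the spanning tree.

Grow the tree from R using Prim:
Step 1: cheapest edge leaving the tree is R—S (3); add S.
Step 2: cheapest edge leaving the tree is R—X (3); add X.
Step 3: cheapest edge leaving the tree is T—X (2); add T.
Step 4: cheapest edge leaving the tree is R—W (6); add W.
Step 5: cheapest edge leaving the tree is P—W (6); add P.
Step 6: cheapest edge leaving the tree is T—U (7); add U.
Step 7: cheapest edge leaving the tree is Q—R (12); add Q.
The 3rd edge added is T—X.

T-X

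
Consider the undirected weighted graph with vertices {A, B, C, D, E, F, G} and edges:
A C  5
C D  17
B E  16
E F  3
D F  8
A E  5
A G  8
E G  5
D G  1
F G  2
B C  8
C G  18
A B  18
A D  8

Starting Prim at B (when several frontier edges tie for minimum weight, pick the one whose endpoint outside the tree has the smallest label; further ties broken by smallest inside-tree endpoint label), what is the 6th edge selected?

Prim, starting at B.
Step 1: cheapest edge leaving the tree is B C (8); add C.
Step 2: cheapest edge leaving the tree is A C (5); add A.
Step 3: cheapest edge leaving the tree is A E (5); add E.
Step 4: cheapest edge leaving the tree is E F (3); add F.
Step 5: cheapest edge leaving the tree is F G (2); add G.
Step 6: cheapest edge leaving the tree is D G (1); add D.
The 6th edge added is D G.

D-G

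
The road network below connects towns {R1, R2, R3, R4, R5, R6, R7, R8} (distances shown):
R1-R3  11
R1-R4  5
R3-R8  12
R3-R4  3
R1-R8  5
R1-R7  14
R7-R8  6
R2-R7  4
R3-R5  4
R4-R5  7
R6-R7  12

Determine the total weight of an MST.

Kruskal's algorithm — process edges by increasing weight (ties by edge label):
R3-R4 (3): add — endpoints in different components.
R2-R7 (4): add — endpoints in different components.
R3-R5 (4): add — endpoints in different components.
R1-R4 (5): add — endpoints in different components.
R1-R8 (5): add — endpoints in different components.
R7-R8 (6): add — endpoints in different components.
R4-R5 (7): skip — R5 and R4 already connected.
R1-R3 (11): skip — R3 and R1 already connected.
R3-R8 (12): skip — R3 and R8 already connected.
R6-R7 (12): add — endpoints in different components.
MST edges: R3-R4, R2-R7, R3-R5, R1-R4, R1-R8, R7-R8, R6-R7; total weight 3+4+4+5+5+6+12 = 39.

39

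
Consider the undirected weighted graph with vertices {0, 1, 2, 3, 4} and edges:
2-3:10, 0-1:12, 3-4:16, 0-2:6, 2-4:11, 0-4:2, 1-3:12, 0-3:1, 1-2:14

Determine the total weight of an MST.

21

Kruskal: consider edges lightest-first.
0-3 (1): add. Components now {0,3} {1} {2} {4}
0-4 (2): add. Components now {0,3,4} {1} {2}
0-2 (6): add. Components now {0,2,3,4} {1}
2-3 (10): skip — 2 and 3 already connected.
2-4 (11): skip — 2 and 4 already connected.
0-1 (12): add. Components now {0,1,2,3,4}
MST edges: 0-3, 0-4, 0-2, 0-1; total weight 1+2+6+12 = 21.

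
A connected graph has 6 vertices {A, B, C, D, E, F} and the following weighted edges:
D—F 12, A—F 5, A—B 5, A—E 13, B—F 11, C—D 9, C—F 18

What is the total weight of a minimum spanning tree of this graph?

Prim, starting at F.
Step 1: frontier [A—F 5, B—F 11, D—F 12, C—F 18] → take A—F (5); add A.
Step 2: frontier [A—B 5, A—E 13, B—F 11, D—F 12, C—F 18] → take A—B (5); add B.
Step 3: frontier [A—E 13, D—F 12, C—F 18] → take D—F (12); add D.
Step 4: frontier [A—E 13, C—D 9, C—F 18] → take C—D (9); add C.
Step 5: frontier [A—E 13] → take A—E (13); add E.
MST edges: A—F, A—B, D—F, C—D, A—E; total weight 5+5+12+9+13 = 44.

44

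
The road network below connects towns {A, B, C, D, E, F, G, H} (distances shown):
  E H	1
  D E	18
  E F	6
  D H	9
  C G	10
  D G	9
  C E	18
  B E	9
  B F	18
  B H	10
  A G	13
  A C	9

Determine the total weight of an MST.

Prim's algorithm from F:
Step 1: cheapest edge leaving the tree is E F (6); add E.
Step 2: cheapest edge leaving the tree is E H (1); add H.
Step 3: cheapest edge leaving the tree is B E (9); add B.
Step 4: cheapest edge leaving the tree is D H (9); add D.
Step 5: cheapest edge leaving the tree is D G (9); add G.
Step 6: cheapest edge leaving the tree is C G (10); add C.
Step 7: cheapest edge leaving the tree is A C (9); add A.
MST edges: E F, E H, B E, D H, D G, C G, A C; total weight 6+1+9+9+9+10+9 = 53.

53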